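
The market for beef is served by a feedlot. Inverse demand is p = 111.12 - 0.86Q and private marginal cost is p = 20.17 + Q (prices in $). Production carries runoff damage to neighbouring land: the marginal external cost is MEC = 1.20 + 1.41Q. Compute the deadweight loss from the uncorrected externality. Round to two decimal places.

Market equilibrium (private): 20.17 + Q = 111.12 - 0.86Q → Q_m = 48.8978.
Social marginal cost = private MC + MEC = 21.37 + 2.41Q.
Set SMC = demand: 21.37 + 2.41Q = 111.12 - 0.86Q → Q* = 27.4465.
The welfare-loss triangle has base |Q_m − Q*| and height MEC(Q_m) (the vertical gap between SMC and demand is zero at Q* and MEC at Q_m).
DWL = ½ × 21.4513 × 70.1460 = 752.3614.

DWL = $752.36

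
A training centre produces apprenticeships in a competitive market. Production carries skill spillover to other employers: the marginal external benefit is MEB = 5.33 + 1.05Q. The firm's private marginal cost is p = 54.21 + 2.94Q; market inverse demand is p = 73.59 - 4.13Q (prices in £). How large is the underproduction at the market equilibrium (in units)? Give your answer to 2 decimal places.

1.36 units

Market equilibrium (private): 54.21 + 2.94Q = 73.59 - 4.13Q → Q_m = 2.7412.
Social marginal cost = private MC − MEB = 48.88 + 1.89Q.
Set SMC = demand: 48.88 + 1.89Q = 73.59 - 4.13Q → Q* = 4.1047.
Gap = |2.7412 − 4.1047| = 1.3635.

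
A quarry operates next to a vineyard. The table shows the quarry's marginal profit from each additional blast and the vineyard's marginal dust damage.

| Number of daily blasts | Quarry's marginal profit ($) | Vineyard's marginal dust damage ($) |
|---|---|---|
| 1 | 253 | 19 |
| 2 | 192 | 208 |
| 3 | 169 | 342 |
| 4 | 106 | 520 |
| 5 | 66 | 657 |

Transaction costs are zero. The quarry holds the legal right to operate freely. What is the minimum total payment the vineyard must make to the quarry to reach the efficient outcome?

Left alone the quarry would choose level 5 (marginal profit stays positive).
Efficient level: k* = 1 (marginal profit ≥ marginal dust damage through 1).
The vineyard must at least cover the quarry's forgone profit from cutting 5→1: 192 + 169 + 106 + 66 = 533.

$533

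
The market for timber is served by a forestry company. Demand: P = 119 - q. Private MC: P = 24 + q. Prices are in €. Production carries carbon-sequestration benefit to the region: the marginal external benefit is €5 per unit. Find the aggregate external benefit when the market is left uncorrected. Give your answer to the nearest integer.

€238

Market equilibrium (private): 24 + q = 119 - q → q_m = 47.5000.
Total external benefit = MEB × q_m = 5 × 47.5000 = 237.5000.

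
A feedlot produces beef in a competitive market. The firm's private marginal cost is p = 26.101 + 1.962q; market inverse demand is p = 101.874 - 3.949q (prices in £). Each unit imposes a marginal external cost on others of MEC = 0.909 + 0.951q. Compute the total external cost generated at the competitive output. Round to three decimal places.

Market equilibrium (private): 26.101 + 1.962q = 101.874 - 3.949q → q_m = 12.8190.
Total external cost = ∫₀^{q_m} (0.909 + 0.951q) dq = 0.909×12.8190 + ½×0.951×12.8190² = 89.7898.

£89.790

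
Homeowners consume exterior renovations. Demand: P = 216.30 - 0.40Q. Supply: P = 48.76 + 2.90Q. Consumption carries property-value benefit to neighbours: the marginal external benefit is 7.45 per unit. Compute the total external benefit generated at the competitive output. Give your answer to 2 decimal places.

Market equilibrium (private): 48.76 + 2.90Q = 216.30 - 0.40Q → Q_m = 50.7697.
Total external benefit = MEB × Q_m = 7.45 × 50.7697 = 378.2343.

378.23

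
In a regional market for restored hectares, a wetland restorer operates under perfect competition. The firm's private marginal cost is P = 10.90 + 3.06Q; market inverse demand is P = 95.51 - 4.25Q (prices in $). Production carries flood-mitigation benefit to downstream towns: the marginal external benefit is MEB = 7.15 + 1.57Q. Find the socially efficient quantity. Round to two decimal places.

Q* = 15.99

Social marginal cost = private MC − MEB = 3.75 + 1.49Q.
Set SMC = demand: 3.75 + 1.49Q = 95.51 - 4.25Q → Q* = 15.9861.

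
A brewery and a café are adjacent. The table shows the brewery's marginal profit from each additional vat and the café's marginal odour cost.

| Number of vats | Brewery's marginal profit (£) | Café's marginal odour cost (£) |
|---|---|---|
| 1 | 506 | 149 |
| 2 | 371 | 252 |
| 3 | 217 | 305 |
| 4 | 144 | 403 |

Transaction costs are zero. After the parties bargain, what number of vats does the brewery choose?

Bargaining reaches the level where marginal profit last exceeds marginal odour cost.
That holds through level 2 (371 ≥ 252) but not at 3 (217 < 305).

2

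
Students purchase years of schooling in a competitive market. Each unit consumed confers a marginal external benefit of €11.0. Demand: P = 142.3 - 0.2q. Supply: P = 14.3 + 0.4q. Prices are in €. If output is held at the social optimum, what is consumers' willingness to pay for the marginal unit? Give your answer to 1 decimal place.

Social marginal benefit = demand + MEB = 153.3 - 0.2q.
Set SMB = MC: 153.3 - 0.2q = 14.3 + 0.4q → q* = 231.6667.
Consumer price on the demand curve at q*: 142.3 − 0.2×231.6667 = 95.9667.

P = €96.0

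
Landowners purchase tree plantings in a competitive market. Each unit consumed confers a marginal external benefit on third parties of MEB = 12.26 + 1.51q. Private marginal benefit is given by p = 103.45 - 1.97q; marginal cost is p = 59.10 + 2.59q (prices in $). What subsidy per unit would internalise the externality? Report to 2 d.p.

subsidy = $40.29 per unit

Social marginal benefit = demand + MEB = 115.71 - 0.46q.
Set SMB = MC: 115.71 - 0.46q = 59.10 + 2.59q → q* = 18.5607.
The Pigouvian subsidy equals MEB at q*: 12.26 + 1.51×18.5607 = 40.2867.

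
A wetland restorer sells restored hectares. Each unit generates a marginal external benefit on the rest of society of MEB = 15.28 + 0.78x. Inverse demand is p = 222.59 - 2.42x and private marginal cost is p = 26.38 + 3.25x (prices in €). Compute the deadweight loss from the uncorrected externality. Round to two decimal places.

DWL = €182.71

Market equilibrium (private): 26.38 + 3.25x = 222.59 - 2.42x → x_m = 34.6049.
Social marginal cost = private MC − MEB = 11.10 + 2.47x.
Set SMC = demand: 11.10 + 2.47x = 222.59 - 2.42x → x* = 43.2495.
Between x* and x_m the wedge demand − SMC runs linearly from 0 to MEB(x_m), so the loss is a triangle.
DWL = ½ × 8.6446 × 42.2719 = 182.7118.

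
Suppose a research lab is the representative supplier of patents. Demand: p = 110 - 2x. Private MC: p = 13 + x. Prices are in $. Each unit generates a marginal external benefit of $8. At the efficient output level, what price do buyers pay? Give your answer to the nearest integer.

P = $40

Social marginal cost = private MC − MEB = 5 + x.
Set SMC = demand: 5 + x = 110 - 2x → x* = 35.0000.
Consumer price on the demand curve at x*: 110 − 2×35.0000 = 40.0000.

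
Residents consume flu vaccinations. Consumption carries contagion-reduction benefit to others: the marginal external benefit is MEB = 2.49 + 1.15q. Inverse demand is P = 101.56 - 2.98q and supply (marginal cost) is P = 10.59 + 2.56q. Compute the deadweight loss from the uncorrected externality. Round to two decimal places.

DWL = 52.03

Market equilibrium (private): 10.59 + 2.56q = 101.56 - 2.98q → q_m = 16.4206.
Social marginal benefit = demand + MEB = 104.05 - 1.83q.
Set SMB = MC: 104.05 - 1.83q = 10.59 + 2.56q → q* = 21.2893.
The loss is the area between SMB and MC from q* to q_m; with linear curves that's a triangle of height MEB(q_m).
DWL = ½ × 4.8687 × 21.3737 = 52.0311.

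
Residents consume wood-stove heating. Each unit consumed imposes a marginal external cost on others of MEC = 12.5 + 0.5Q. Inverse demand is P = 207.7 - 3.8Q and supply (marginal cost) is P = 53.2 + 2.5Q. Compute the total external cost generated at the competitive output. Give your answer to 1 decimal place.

456.9

Market equilibrium (private): 53.2 + 2.5Q = 207.7 - 3.8Q → Q_m = 24.5238.
Total external cost = ∫₀^{Q_m} (12.5 + 0.5Q) dQ = 12.5×24.5238 + ½×0.5×24.5238² = 456.9017.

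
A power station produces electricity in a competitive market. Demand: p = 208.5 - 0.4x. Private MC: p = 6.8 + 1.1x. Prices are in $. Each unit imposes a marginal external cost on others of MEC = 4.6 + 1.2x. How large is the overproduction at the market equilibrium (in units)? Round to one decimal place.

61.5 units

Market equilibrium (private): 6.8 + 1.1x = 208.5 - 0.4x → x_m = 134.4667.
Social marginal cost = private MC + MEC = 11.4 + 2.3x.
Set SMC = demand: 11.4 + 2.3x = 208.5 - 0.4x → x* = 73.0000.
Gap = |134.4667 − 73.0000| = 61.4667.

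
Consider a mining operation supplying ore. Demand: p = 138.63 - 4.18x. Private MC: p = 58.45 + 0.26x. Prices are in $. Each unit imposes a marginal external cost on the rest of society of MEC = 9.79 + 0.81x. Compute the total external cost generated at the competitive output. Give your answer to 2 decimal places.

$308.87

Market equilibrium (private): 58.45 + 0.26x = 138.63 - 4.18x → x_m = 18.0586.
Total external cost = ∫₀^{x_m} (9.79 + 0.81x) dx = 9.79×18.0586 + ½×0.81×18.0586² = 308.8695.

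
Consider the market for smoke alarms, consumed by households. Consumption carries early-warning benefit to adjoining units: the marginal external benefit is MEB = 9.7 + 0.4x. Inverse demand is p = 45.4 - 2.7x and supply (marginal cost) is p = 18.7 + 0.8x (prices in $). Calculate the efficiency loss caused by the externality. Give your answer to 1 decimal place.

Market equilibrium (private): 18.7 + 0.8x = 45.4 - 2.7x → x_m = 7.6286.
Social marginal benefit = demand + MEB = 55.1 - 2.3x.
Set SMB = MC: 55.1 - 2.3x = 18.7 + 0.8x → x* = 11.7419.
Between x* and x_m the wedge SMB − MC runs linearly from 0 to MEB(x_m), so the loss is a triangle.
DWL = ½ × 4.1133 × 12.7514 = 26.2252.

DWL = $26.2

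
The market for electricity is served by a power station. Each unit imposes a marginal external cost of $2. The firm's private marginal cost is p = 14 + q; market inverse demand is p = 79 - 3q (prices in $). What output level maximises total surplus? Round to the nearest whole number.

q* = 16

Social marginal cost = private MC + MEC = 16 + q.
Set SMC = demand: 16 + q = 79 - 3q → q* = 15.7500.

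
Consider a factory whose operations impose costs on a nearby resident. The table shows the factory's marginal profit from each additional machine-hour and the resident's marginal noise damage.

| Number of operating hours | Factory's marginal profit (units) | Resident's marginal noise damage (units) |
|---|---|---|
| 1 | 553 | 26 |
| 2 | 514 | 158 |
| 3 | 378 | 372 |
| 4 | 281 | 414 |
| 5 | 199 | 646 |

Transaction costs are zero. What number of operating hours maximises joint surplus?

Bargaining reaches the level where marginal profit last exceeds marginal noise damage.
That holds through level 3 (378 ≥ 372) but not at 4 (281 < 414).

3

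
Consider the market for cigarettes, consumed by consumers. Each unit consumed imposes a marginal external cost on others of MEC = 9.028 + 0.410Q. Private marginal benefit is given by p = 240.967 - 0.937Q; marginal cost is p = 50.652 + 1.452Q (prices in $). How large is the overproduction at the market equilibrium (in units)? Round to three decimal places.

14.895 units

Market equilibrium (private): 50.652 + 1.452Q = 240.967 - 0.937Q → Q_m = 79.6630.
Social marginal benefit = demand − MEC = 231.939 - 1.347Q.
Set SMB = MC: 231.939 - 1.347Q = 50.652 + 1.452Q → Q* = 64.7685.
Gap = |79.6630 − 64.7685| = 14.8945.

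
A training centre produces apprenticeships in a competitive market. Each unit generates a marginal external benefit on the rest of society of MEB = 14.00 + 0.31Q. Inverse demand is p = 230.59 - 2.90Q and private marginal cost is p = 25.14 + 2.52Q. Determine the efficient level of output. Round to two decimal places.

Social marginal cost = private MC − MEB = 11.14 + 2.21Q.
Set SMC = demand: 11.14 + 2.21Q = 230.59 - 2.90Q → Q* = 42.9452.

Q* = 42.95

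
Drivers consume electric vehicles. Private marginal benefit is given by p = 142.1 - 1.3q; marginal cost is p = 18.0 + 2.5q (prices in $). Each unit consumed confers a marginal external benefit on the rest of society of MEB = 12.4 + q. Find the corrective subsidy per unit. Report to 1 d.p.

Social marginal benefit = demand + MEB = 154.5 - 0.3q.
Set SMB = MC: 154.5 - 0.3q = 18.0 + 2.5q → q* = 48.7500.
The Pigouvian subsidy equals MEB at q*: 12.4 + 1.0×48.7500 = 61.1500.

subsidy = $61.2 per unit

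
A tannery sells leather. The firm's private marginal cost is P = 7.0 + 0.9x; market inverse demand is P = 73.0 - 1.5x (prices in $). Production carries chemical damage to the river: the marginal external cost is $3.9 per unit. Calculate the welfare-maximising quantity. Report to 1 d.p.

Social marginal cost = private MC + MEC = 10.9 + 0.9x.
Set SMC = demand: 10.9 + 0.9x = 73.0 - 1.5x → x* = 25.8750.

x* = 25.9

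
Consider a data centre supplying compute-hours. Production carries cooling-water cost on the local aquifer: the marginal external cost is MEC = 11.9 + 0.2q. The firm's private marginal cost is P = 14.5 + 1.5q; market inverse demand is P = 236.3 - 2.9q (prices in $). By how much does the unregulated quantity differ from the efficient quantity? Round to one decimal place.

4.8 units

Market equilibrium (private): 14.5 + 1.5q = 236.3 - 2.9q → q_m = 50.4091.
Social marginal cost = private MC + MEC = 26.4 + 1.7q.
Set SMC = demand: 26.4 + 1.7q = 236.3 - 2.9q → q* = 45.6304.
Gap = |50.4091 − 45.6304| = 4.7787.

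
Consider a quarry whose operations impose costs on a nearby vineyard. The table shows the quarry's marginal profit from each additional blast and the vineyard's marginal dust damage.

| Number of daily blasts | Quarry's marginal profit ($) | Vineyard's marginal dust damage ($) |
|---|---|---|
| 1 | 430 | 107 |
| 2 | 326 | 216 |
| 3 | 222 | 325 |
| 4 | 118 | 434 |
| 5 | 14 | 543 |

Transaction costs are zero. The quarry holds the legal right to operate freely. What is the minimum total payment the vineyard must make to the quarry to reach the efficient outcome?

Left alone the quarry would choose level 5 (marginal profit stays positive).
Efficient level: k* = 2 (marginal profit ≥ marginal dust damage through 2).
The vineyard must at least cover the quarry's forgone profit from cutting 5→2: 222 + 118 + 14 = 354.

$354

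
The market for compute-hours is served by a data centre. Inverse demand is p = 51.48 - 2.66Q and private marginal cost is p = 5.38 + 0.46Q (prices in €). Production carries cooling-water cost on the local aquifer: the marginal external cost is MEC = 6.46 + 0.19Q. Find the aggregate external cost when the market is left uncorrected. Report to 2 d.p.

€116.19

Market equilibrium (private): 5.38 + 0.46Q = 51.48 - 2.66Q → Q_m = 14.7756.
Total external cost = ∫₀^{Q_m} (6.46 + 0.19Q) dQ = 6.46×14.7756 + ½×0.19×14.7756² = 116.1906.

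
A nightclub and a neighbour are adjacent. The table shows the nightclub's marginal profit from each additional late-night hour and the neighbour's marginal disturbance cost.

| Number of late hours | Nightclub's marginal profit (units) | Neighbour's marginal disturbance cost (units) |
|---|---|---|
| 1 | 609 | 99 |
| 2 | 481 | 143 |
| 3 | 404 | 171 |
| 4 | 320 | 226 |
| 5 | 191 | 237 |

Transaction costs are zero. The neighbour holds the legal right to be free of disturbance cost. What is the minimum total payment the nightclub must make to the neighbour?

639

Efficient level: marginal profit ≥ marginal disturbance cost through level 4, so k* = 4.
With the neighbour holding the right, the nightclub must at least compensate total damage at k*: 99 + 143 + 171 + 226 = 639.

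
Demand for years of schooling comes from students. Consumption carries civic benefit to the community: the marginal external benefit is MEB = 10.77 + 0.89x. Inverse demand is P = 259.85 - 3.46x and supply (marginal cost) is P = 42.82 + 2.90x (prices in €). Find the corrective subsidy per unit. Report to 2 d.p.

Social marginal benefit = demand + MEB = 270.62 - 2.57x.
Set SMB = MC: 270.62 - 2.57x = 42.82 + 2.90x → x* = 41.6453.
The Pigouvian subsidy equals MEB at x*: 10.77 + 0.89×41.6453 = 47.8343.

subsidy = €47.83 per unit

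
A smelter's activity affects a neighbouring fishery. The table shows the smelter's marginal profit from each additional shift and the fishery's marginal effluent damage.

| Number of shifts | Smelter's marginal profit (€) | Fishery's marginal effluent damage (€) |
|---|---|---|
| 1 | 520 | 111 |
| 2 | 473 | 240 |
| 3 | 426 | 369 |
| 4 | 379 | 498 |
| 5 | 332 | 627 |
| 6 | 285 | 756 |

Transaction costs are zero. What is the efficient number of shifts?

3

Bargaining reaches the level where marginal profit last exceeds marginal effluent damage.
That holds through level 3 (426 ≥ 369) but not at 4 (379 < 498).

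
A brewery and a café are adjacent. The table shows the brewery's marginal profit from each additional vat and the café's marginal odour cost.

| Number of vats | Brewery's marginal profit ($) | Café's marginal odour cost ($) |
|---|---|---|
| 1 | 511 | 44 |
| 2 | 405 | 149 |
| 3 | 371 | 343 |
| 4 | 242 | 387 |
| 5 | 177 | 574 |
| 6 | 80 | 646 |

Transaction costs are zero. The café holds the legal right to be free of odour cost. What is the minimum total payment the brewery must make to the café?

Efficient level: marginal profit ≥ marginal odour cost through level 3, so k* = 3.
With the café holding the right, the brewery must at least compensate total damage at k*: 44 + 149 + 343 = 536.

$536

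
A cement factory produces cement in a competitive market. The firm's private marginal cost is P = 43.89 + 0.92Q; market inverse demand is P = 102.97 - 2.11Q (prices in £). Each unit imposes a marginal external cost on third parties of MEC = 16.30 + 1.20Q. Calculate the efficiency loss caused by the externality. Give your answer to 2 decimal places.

Market equilibrium (private): 43.89 + 0.92Q = 102.97 - 2.11Q → Q_m = 19.4983.
Social marginal cost = private MC + MEC = 60.19 + 2.12Q.
Set SMC = demand: 60.19 + 2.12Q = 102.97 - 2.11Q → Q* = 10.1135.
The welfare-loss triangle has base |Q_m − Q*| and height MEC(Q_m) (the vertical gap between SMC and demand is zero at Q* and MEC at Q_m).
DWL = ½ × 9.3848 × 39.6980 = 186.2789.

DWL = £186.28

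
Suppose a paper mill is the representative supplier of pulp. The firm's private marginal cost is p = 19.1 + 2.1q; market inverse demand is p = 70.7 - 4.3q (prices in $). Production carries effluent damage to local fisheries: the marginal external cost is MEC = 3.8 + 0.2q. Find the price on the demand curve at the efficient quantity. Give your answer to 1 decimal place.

P = $39.6

Social marginal cost = private MC + MEC = 22.9 + 2.3q.
Set SMC = demand: 22.9 + 2.3q = 70.7 - 4.3q → q* = 7.2424.
Consumer price on the demand curve at q*: 70.7 − 4.3×7.2424 = 39.5577.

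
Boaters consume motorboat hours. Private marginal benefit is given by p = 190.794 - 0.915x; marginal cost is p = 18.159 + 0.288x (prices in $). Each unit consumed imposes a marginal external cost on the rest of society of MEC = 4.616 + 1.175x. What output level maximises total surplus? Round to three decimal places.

x* = 70.656

Social marginal benefit = demand − MEC = 186.178 - 2.090x.
Set SMB = MC: 186.178 - 2.090x = 18.159 + 0.288x → x* = 70.6556.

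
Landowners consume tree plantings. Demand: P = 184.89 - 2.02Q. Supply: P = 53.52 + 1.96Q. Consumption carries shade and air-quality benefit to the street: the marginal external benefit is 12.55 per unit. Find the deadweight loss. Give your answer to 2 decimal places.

DWL = 19.79

Market equilibrium (private): 53.52 + 1.96Q = 184.89 - 2.02Q → Q_m = 33.0075.
Social marginal benefit = demand + MEB = 197.44 - 2.02Q.
Set SMB = MC: 197.44 - 2.02Q = 53.52 + 1.96Q → Q* = 36.1608.
Between Q* and Q_m the wedge SMB − MC runs linearly from 0 to MEB(Q_m), so the loss is a triangle.
DWL = ½ × 3.1533 × 12.5500 = 19.7870.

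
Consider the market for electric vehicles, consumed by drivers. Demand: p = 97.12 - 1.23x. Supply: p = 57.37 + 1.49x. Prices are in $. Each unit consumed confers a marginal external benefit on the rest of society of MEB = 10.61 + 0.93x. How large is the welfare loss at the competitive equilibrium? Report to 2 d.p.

DWL = $163.60

Market equilibrium (private): 57.37 + 1.49x = 97.12 - 1.23x → x_m = 14.6140.
Social marginal benefit = demand + MEB = 107.73 - 0.30x.
Set SMB = MC: 107.73 - 0.30x = 57.37 + 1.49x → x* = 28.1341.
Between x* and x_m the wedge SMB − MC runs linearly from 0 to MEB(x_m), so the loss is a triangle.
DWL = ½ × 13.5201 × 24.2010 = 163.6000.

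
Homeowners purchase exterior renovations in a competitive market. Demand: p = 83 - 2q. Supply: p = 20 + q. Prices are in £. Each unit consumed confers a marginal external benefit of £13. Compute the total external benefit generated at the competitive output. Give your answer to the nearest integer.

Market equilibrium (private): 20 + q = 83 - 2q → q_m = 21.0000.
Total external benefit = MEB × q_m = 13 × 21.0000 = 273.0000.

£273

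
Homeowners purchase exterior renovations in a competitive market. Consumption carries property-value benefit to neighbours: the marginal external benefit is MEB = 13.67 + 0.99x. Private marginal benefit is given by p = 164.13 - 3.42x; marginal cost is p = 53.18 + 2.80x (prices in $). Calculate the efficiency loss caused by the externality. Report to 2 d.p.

Market equilibrium (private): 53.18 + 2.80x = 164.13 - 3.42x → x_m = 17.8376.
Social marginal benefit = demand + MEB = 177.80 - 2.43x.
Set SMB = MC: 177.80 - 2.43x = 53.18 + 2.80x → x* = 23.8279.
The loss is the area between SMB and MC from x* to x_m; with linear curves that's a triangle of height MEB(x_m).
DWL = ½ × 5.9903 × 31.3292 = 93.8357.

DWL = $93.84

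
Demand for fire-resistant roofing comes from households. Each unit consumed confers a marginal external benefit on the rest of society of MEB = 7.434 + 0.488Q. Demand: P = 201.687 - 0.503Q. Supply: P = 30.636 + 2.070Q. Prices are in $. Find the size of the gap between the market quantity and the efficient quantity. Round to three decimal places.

Market equilibrium (private): 30.636 + 2.070Q = 201.687 - 0.503Q → Q_m = 66.4792.
Social marginal benefit = demand + MEB = 209.121 - 0.015Q.
Set SMB = MC: 209.121 - 0.015Q = 30.636 + 2.070Q → Q* = 85.6043.
Gap = |66.4792 − 85.6043| = 19.1251.

19.125 units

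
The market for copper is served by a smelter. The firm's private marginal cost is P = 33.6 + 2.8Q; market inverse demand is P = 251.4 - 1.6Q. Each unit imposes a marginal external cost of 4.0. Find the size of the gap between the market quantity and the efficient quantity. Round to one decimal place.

0.9 units

Market equilibrium (private): 33.6 + 2.8Q = 251.4 - 1.6Q → Q_m = 49.5000.
Social marginal cost = private MC + MEC = 37.6 + 2.8Q.
Set SMC = demand: 37.6 + 2.8Q = 251.4 - 1.6Q → Q* = 48.5909.
Gap = |49.5000 − 48.5909| = 0.9091.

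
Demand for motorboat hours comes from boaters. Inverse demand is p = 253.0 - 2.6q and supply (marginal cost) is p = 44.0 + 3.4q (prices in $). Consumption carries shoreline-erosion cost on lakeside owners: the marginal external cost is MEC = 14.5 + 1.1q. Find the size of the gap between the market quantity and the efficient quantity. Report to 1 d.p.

7.4 units

Market equilibrium (private): 44.0 + 3.4q = 253.0 - 2.6q → q_m = 34.8333.
Social marginal benefit = demand − MEC = 238.5 - 3.7q.
Set SMB = MC: 238.5 - 3.7q = 44.0 + 3.4q → q* = 27.3944.
Gap = |34.8333 − 27.3944| = 7.4389.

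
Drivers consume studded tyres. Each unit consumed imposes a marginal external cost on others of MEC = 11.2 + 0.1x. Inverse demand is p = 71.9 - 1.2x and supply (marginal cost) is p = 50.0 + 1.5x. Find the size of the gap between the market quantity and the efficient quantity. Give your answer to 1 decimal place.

Market equilibrium (private): 50.0 + 1.5x = 71.9 - 1.2x → x_m = 8.1111.
Social marginal benefit = demand − MEC = 60.7 - 1.3x.
Set SMB = MC: 60.7 - 1.3x = 50.0 + 1.5x → x* = 3.8214.
Gap = |8.1111 − 3.8214| = 4.2897.

4.3 units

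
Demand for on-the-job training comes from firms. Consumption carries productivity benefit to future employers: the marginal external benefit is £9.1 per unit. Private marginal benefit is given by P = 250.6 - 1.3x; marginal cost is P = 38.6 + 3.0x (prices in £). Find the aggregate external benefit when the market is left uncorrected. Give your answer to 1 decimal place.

£448.7

Market equilibrium (private): 38.6 + 3.0x = 250.6 - 1.3x → x_m = 49.3023.
Total external benefit = MEB × x_m = 9.1 × 49.3023 = 448.6509.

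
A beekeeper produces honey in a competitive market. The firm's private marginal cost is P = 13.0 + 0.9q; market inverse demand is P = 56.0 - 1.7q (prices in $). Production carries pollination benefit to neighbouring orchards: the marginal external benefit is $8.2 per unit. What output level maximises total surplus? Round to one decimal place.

Social marginal cost = private MC − MEB = 4.8 + 0.9q.
Set SMC = demand: 4.8 + 0.9q = 56.0 - 1.7q → q* = 19.6923.

q* = 19.7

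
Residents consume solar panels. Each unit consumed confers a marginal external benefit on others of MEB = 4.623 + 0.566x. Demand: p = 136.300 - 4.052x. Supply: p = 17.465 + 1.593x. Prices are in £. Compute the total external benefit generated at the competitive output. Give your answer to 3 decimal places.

Market equilibrium (private): 17.465 + 1.593x = 136.300 - 4.052x → x_m = 21.0514.
Total external benefit = ∫₀^{x_m} (4.623 + 0.566x) dx = 4.623×21.0514 + ½×0.566×21.0514² = 222.7353.

£222.735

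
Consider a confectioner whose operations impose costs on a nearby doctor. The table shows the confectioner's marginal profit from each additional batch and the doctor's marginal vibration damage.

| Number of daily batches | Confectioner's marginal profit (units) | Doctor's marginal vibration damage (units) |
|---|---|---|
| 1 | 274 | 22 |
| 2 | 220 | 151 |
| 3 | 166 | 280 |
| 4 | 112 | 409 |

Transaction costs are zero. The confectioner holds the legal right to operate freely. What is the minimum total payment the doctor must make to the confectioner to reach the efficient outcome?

278

Left alone the confectioner would choose level 4 (marginal profit stays positive).
Efficient level: k* = 2 (marginal profit ≥ marginal vibration damage through 2).
The doctor must at least cover the confectioner's forgone profit from cutting 4→2: 166 + 112 = 278.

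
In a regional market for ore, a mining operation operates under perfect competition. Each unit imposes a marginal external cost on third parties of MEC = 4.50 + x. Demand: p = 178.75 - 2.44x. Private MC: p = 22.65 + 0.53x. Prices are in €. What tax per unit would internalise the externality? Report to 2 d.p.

Social marginal cost = private MC + MEC = 27.15 + 1.53x.
Set SMC = demand: 27.15 + 1.53x = 178.75 - 2.44x → x* = 38.1864.
The Pigouvian tax equals MEC at x*: 4.50 + 1.00×38.1864 = 42.6864.

tax = €42.69 per unit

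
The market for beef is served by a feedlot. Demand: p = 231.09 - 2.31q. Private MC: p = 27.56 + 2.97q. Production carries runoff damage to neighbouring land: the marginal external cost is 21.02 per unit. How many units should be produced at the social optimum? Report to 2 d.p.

q* = 34.57

Social marginal cost = private MC + MEC = 48.58 + 2.97q.
Set SMC = demand: 48.58 + 2.97q = 231.09 - 2.31q → q* = 34.5663.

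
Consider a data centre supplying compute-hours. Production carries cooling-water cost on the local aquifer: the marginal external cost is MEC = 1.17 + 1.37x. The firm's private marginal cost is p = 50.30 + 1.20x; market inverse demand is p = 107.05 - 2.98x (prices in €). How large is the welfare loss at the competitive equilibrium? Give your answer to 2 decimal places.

Market equilibrium (private): 50.30 + 1.20x = 107.05 - 2.98x → x_m = 13.5766.
Social marginal cost = private MC + MEC = 51.47 + 2.57x.
Set SMC = demand: 51.47 + 2.57x = 107.05 - 2.98x → x* = 10.0144.
The welfare-loss triangle has base |x_m − x*| and height MEC(x_m) (the vertical gap between SMC and demand is zero at x* and MEC at x_m).
DWL = ½ × 3.5622 × 19.7699 = 35.2122.

DWL = €35.21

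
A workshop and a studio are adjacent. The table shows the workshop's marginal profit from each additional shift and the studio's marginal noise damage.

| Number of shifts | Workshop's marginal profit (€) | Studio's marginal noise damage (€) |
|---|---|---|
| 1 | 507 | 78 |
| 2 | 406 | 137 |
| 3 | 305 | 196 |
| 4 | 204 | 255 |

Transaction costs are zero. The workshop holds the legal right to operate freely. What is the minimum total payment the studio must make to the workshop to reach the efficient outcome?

€204

Left alone the workshop would choose level 4 (marginal profit stays positive).
Efficient level: k* = 3 (marginal profit ≥ marginal noise damage through 3).
The studio must at least cover the workshop's forgone profit from cutting 4→3: 204 = 204.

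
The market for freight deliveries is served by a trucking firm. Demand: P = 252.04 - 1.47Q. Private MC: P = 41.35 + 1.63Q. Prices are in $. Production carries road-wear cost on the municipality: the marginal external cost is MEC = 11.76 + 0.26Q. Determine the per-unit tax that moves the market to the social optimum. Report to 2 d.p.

tax = $27.15 per unit

Social marginal cost = private MC + MEC = 53.11 + 1.89Q.
Set SMC = demand: 53.11 + 1.89Q = 252.04 - 1.47Q → Q* = 59.2054.
The Pigouvian tax equals MEC at Q*: 11.76 + 0.26×59.2054 = 27.1534.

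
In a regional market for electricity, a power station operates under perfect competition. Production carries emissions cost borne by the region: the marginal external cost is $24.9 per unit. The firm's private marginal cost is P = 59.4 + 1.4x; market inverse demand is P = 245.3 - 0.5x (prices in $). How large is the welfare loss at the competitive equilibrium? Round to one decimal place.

DWL = $163.2

Market equilibrium (private): 59.4 + 1.4x = 245.3 - 0.5x → x_m = 97.8421.
Social marginal cost = private MC + MEC = 84.3 + 1.4x.
Set SMC = demand: 84.3 + 1.4x = 245.3 - 0.5x → x* = 84.7368.
Between x* and x_m the wedge SMC − demand runs linearly from 0 to MEC(x_m), so the loss is a triangle.
DWL = ½ × 13.1053 × 24.9000 = 163.1610.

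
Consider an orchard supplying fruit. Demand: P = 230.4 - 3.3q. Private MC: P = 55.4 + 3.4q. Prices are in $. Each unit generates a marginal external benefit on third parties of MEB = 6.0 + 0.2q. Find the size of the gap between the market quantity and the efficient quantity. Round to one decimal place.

1.7 units

Market equilibrium (private): 55.4 + 3.4q = 230.4 - 3.3q → q_m = 26.1194.
Social marginal cost = private MC − MEB = 49.4 + 3.2q.
Set SMC = demand: 49.4 + 3.2q = 230.4 - 3.3q → q* = 27.8462.
Gap = |26.1194 − 27.8462| = 1.7268.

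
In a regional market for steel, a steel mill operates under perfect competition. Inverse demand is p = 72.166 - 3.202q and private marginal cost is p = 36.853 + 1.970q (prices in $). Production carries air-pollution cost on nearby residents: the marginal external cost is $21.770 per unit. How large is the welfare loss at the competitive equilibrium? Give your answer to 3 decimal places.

DWL = $45.817

Market equilibrium (private): 36.853 + 1.970q = 72.166 - 3.202q → q_m = 6.8277.
Social marginal cost = private MC + MEC = 58.623 + 1.970q.
Set SMC = demand: 58.623 + 1.970q = 72.166 - 3.202q → q* = 2.6185.
Between q* and q_m the wedge SMC − demand runs linearly from 0 to MEC(q_m), so the loss is a triangle.
DWL = ½ × 4.2092 × 21.7700 = 45.8171.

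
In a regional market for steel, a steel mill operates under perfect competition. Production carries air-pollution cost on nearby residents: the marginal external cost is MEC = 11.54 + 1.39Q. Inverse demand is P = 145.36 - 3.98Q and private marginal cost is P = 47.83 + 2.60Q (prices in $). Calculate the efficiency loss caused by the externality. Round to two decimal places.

DWL = $64.82

Market equilibrium (private): 47.83 + 2.60Q = 145.36 - 3.98Q → Q_m = 14.8222.
Social marginal cost = private MC + MEC = 59.37 + 3.99Q.
Set SMC = demand: 59.37 + 3.99Q = 145.36 - 3.98Q → Q* = 10.7892.
The welfare-loss triangle has base |Q_m − Q*| and height MEC(Q_m) (the vertical gap between SMC and demand is zero at Q* and MEC at Q_m).
DWL = ½ × 4.0330 × 32.1428 = 64.8160.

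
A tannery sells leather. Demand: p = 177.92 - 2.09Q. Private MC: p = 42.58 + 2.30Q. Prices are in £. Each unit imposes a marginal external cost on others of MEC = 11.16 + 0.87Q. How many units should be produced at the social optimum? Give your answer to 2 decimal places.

Q* = 23.61

Social marginal cost = private MC + MEC = 53.74 + 3.17Q.
Set SMC = demand: 53.74 + 3.17Q = 177.92 - 2.09Q → Q* = 23.6084.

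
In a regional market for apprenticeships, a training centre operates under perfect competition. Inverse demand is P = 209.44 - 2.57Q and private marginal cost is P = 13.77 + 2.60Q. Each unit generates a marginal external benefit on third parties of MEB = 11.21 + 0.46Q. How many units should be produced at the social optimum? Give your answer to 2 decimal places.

Q* = 43.92

Social marginal cost = private MC − MEB = 2.56 + 2.14Q.
Set SMC = demand: 2.56 + 2.14Q = 209.44 - 2.57Q → Q* = 43.9236.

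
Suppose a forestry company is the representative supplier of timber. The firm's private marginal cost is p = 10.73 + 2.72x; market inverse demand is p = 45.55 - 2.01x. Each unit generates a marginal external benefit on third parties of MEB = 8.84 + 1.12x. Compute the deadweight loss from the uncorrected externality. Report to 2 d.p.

DWL = 40.43

Market equilibrium (private): 10.73 + 2.72x = 45.55 - 2.01x → x_m = 7.3615.
Social marginal cost = private MC − MEB = 1.89 + 1.60x.
Set SMC = demand: 1.89 + 1.60x = 45.55 - 2.01x → x* = 12.0942.
Height of the DWL triangle at x_m is demand(x_m) − SMC(x_m) = MEB(x_m) = 17.0849.
DWL = ½ × 4.7327 × 17.0849 = 40.4289.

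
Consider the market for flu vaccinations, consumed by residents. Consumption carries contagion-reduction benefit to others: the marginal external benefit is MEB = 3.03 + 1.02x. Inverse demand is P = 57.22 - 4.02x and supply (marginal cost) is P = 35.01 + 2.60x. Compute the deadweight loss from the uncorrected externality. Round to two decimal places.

DWL = 3.72

Market equilibrium (private): 35.01 + 2.60x = 57.22 - 4.02x → x_m = 3.3550.
Social marginal benefit = demand + MEB = 60.25 - 3.00x.
Set SMB = MC: 60.25 - 3.00x = 35.01 + 2.60x → x* = 4.5071.
The loss is the area between SMB and MC from x* to x_m; with linear curves that's a triangle of height MEB(x_m).
DWL = ½ × 1.1521 × 6.4521 = 3.7167.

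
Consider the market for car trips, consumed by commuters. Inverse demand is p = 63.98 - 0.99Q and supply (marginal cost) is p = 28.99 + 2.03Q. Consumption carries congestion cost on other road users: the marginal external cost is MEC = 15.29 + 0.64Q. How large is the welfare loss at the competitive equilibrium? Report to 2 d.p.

Market equilibrium (private): 28.99 + 2.03Q = 63.98 - 0.99Q → Q_m = 11.5861.
Social marginal benefit = demand − MEC = 48.69 - 1.63Q.
Set SMB = MC: 48.69 - 1.63Q = 28.99 + 2.03Q → Q* = 5.3825.
Between Q* and Q_m the wedge MC − SMB runs linearly from 0 to MEC(Q_m), so the loss is a triangle.
DWL = ½ × 6.2036 × 22.7051 = 70.4267.

DWL = 70.43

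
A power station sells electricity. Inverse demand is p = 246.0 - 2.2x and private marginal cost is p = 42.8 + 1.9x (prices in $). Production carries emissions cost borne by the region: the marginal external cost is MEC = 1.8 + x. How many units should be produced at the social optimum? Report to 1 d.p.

Social marginal cost = private MC + MEC = 44.6 + 2.9x.
Set SMC = demand: 44.6 + 2.9x = 246.0 - 2.2x → x* = 39.4902.

x* = 39.5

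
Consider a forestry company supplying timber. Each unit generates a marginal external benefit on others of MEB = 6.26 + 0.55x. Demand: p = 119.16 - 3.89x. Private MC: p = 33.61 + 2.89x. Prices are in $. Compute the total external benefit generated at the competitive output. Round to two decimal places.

Market equilibrium (private): 33.61 + 2.89x = 119.16 - 3.89x → x_m = 12.6180.
Total external benefit = ∫₀^{x_m} (6.26 + 0.55x) dx = 6.26×12.6180 + ½×0.55×12.6180² = 122.7725.

$122.77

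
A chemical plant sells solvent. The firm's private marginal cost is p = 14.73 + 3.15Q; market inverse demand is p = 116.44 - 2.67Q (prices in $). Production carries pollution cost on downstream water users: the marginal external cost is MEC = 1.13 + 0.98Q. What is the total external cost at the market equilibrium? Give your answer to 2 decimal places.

Market equilibrium (private): 14.73 + 3.15Q = 116.44 - 2.67Q → Q_m = 17.4759.
Total external cost = ∫₀^{Q_m} (1.13 + 0.98Q) dQ = 1.13×17.4759 + ½×0.98×17.4759² = 169.3972.

$169.40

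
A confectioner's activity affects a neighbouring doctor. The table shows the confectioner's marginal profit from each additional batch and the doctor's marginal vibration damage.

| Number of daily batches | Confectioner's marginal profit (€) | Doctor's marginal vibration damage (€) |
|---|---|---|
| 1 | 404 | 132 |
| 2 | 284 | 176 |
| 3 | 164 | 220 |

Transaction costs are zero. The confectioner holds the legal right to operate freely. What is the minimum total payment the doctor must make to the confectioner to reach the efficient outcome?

Left alone the confectioner would choose level 3 (marginal profit stays positive).
Efficient level: k* = 2 (marginal profit ≥ marginal vibration damage through 2).
The doctor must at least cover the confectioner's forgone profit from cutting 3→2: 164 = 164.

€164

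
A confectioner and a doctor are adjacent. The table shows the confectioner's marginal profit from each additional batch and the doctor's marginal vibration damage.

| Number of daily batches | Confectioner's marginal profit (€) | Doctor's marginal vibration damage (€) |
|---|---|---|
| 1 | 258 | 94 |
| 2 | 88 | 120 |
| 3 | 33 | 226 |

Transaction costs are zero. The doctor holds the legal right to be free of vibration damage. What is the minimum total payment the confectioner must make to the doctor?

€94

Efficient level: marginal profit ≥ marginal vibration damage through level 1, so k* = 1.
With the doctor holding the right, the confectioner must at least compensate total damage at k*: 94 = 94.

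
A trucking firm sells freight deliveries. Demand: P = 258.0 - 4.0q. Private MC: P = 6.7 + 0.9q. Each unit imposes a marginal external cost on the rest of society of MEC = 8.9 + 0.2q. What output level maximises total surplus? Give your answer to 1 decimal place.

Social marginal cost = private MC + MEC = 15.6 + 1.1q.
Set SMC = demand: 15.6 + 1.1q = 258.0 - 4.0q → q* = 47.5294.

q* = 47.5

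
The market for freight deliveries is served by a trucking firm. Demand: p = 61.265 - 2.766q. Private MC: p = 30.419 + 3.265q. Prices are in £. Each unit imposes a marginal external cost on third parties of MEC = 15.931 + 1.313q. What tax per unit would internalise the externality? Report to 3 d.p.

Social marginal cost = private MC + MEC = 46.350 + 4.578q.
Set SMC = demand: 46.350 + 4.578q = 61.265 - 2.766q → q* = 2.0309.
The Pigouvian tax equals MEC at q*: 15.931 + 1.313×2.0309 = 18.5976.

tax = £18.598 per unit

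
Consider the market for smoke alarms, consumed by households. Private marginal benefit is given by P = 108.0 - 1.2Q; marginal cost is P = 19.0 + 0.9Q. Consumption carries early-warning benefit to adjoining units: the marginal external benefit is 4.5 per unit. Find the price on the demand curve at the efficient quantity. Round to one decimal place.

P = 54.6

Social marginal benefit = demand + MEB = 112.5 - 1.2Q.
Set SMB = MC: 112.5 - 1.2Q = 19.0 + 0.9Q → Q* = 44.5238.
Consumer price on the demand curve at Q*: 108.0 − 1.2×44.5238 = 54.5714.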